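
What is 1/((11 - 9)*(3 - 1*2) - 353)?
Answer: -1/351 ≈ -0.0028490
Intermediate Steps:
1/((11 - 9)*(3 - 1*2) - 353) = 1/(2*(3 - 2) - 353) = 1/(2*1 - 353) = 1/(2 - 353) = 1/(-351) = -1/351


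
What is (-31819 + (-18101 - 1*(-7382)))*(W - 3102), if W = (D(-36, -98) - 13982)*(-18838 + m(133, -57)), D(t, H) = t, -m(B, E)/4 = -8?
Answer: -11213842292428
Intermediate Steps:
m(B, E) = 32 (m(B, E) = -4*(-8) = 32)
W = 263622508 (W = (-36 - 13982)*(-18838 + 32) = -14018*(-18806) = 263622508)
(-31819 + (-18101 - 1*(-7382)))*(W - 3102) = (-31819 + (-18101 - 1*(-7382)))*(263622508 - 3102) = (-31819 + (-18101 + 7382))*263619406 = (-31819 - 10719)*263619406 = -42538*263619406 = -11213842292428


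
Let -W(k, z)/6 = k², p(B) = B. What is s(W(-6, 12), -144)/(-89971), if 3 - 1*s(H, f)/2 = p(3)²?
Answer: 12/89971 ≈ 0.00013338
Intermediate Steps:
W(k, z) = -6*k²
s(H, f) = -12 (s(H, f) = 6 - 2*3² = 6 - 2*9 = 6 - 18 = -12)
s(W(-6, 12), -144)/(-89971) = -12/(-89971) = -12*(-1/89971) = 12/89971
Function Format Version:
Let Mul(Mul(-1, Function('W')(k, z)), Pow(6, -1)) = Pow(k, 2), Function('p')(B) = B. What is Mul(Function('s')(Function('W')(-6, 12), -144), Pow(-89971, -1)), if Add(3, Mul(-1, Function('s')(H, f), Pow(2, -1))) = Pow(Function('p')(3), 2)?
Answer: Rational(12, 89971) ≈ 0.00013338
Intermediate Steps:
Function('W')(k, z) = Mul(-6, Pow(k, 2))
Function('s')(H, f) = -12 (Function('s')(H, f) = Add(6, Mul(-2, Pow(3, 2))) = Add(6, Mul(-2, 9)) = Add(6, -18) = -12)
Mul(Function('s')(Function('W')(-6, 12), -144), Pow(-89971, -1)) = Mul(-12, Pow(-89971, -1)) = Mul(-12, Rational(-1, 89971)) = Rational(12, 89971)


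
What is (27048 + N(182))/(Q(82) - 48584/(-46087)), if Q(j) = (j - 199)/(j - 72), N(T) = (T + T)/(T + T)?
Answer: -12466072630/4906339 ≈ -2540.8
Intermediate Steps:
N(T) = 1 (N(T) = (2*T)/((2*T)) = (2*T)*(1/(2*T)) = 1)
Q(j) = (-199 + j)/(-72 + j)
(27048 + N(182))/(Q(82) - 48584/(-46087)) = (27048 + 1)/((-199 + 82)/(-72 + 82) - 48584/(-46087)) = 27049/(-117/10 - 48584*(-1/46087)) = 27049/((⅒)*(-117) + 48584/46087) = 27049/(-117/10 + 48584/46087) = 27049/(-4906339/460870) = 27049*(-460870/4906339) = -12466072630/4906339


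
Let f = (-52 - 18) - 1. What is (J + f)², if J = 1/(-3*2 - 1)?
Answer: 248004/49 ≈ 5061.3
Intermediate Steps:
J = -⅐ (J = 1/(-6 - 1) = 1/(-7) = -⅐ ≈ -0.14286)
f = -71 (f = -70 - 1 = -71)
(J + f)² = (-⅐ - 71)² = (-498/7)² = 248004/49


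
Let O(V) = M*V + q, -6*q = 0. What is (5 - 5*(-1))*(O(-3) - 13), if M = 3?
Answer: -220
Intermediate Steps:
q = 0 (q = -⅙*0 = 0)
O(V) = 3*V (O(V) = 3*V + 0 = 3*V)
(5 - 5*(-1))*(O(-3) - 13) = (5 - 5*(-1))*(3*(-3) - 13) = (5 + 5)*(-9 - 13) = 10*(-22) = -220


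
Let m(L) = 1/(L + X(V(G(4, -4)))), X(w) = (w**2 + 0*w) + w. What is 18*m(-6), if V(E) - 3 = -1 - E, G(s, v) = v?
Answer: 1/2 ≈ 0.50000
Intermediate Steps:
V(E) = 2 - E (V(E) = 3 + (-1 - E) = 2 - E)
X(w) = w + w**2 (X(w) = (w**2 + 0) + w = w**2 + w = w + w**2)
m(L) = 1/(42 + L) (m(L) = 1/(L + (2 - 1*(-4))*(1 + (2 - 1*(-4)))) = 1/(L + (2 + 4)*(1 + (2 + 4))) = 1/(L + 6*(1 + 6)) = 1/(L + 6*7) = 1/(L + 42) = 1/(42 + L))
18*m(-6) = 18/(42 - 6) = 18/36 = 18*(1/36) = 1/2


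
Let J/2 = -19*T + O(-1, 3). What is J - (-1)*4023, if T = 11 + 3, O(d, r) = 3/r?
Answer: 3493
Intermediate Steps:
T = 14
J = -530 (J = 2*(-19*14 + 3/3) = 2*(-266 + 3*(⅓)) = 2*(-266 + 1) = 2*(-265) = -530)
J - (-1)*4023 = -530 - (-1)*4023 = -530 - 1*(-4023) = -530 + 4023 = 3493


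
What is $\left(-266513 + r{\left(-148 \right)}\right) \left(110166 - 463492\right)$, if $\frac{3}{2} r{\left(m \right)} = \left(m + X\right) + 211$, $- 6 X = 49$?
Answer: $\frac{847377505888}{9} \approx 9.4153 \cdot 10^{10}$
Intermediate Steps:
$X = - \frac{49}{6}$ ($X = \left(- \frac{1}{6}\right) 49 = - \frac{49}{6} \approx -8.1667$)
$r{\left(m \right)} = \frac{1217}{9} + \frac{2 m}{3}$ ($r{\left(m \right)} = \frac{2 \left(\left(m - \frac{49}{6}\right) + 211\right)}{3} = \frac{2 \left(\left(- \frac{49}{6} + m\right) + 211\right)}{3} = \frac{2 \left(\frac{1217}{6} + m\right)}{3} = \frac{1217}{9} + \frac{2 m}{3}$)
$\left(-266513 + r{\left(-148 \right)}\right) \left(110166 - 463492\right) = \left(-266513 + \left(\frac{1217}{9} + \frac{2}{3} \left(-148\right)\right)\right) \left(110166 - 463492\right) = \left(-266513 + \left(\frac{1217}{9} - \frac{296}{3}\right)\right) \left(-353326\right) = \left(-266513 + \frac{329}{9}\right) \left(-353326\right) = \left(- \frac{2398288}{9}\right) \left(-353326\right) = \frac{847377505888}{9}$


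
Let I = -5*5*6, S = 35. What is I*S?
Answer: -5250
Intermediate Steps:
I = -150 (I = -25*6 = -150)
I*S = -150*35 = -5250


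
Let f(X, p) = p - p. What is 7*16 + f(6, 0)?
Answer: 112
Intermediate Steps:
f(X, p) = 0
7*16 + f(6, 0) = 7*16 + 0 = 112 + 0 = 112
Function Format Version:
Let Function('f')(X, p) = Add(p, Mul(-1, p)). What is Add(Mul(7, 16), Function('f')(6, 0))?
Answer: 112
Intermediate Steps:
Function('f')(X, p) = 0
Add(Mul(7, 16), Function('f')(6, 0)) = Add(Mul(7, 16), 0) = Add(112, 0) = 112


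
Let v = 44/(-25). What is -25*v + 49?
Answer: 93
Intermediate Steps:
v = -44/25 (v = 44*(-1/25) = -44/25 ≈ -1.7600)
-25*v + 49 = -25*(-44/25) + 49 = 44 + 49 = 93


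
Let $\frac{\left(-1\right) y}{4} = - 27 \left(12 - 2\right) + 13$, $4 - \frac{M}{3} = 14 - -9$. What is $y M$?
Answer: $-58596$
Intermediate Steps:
$M = -57$ ($M = 12 - 3 \left(14 - -9\right) = 12 - 3 \left(14 + 9\right) = 12 - 69 = -57$)
$y = 1028$ ($y = - 4 \left(- 27 \left(12 - 2\right) + 13\right) = - 4 \left(\left(-27\right) 10 + 13\right) = - 4 \left(-270 + 13\right) = \left(-4\right) \left(-257\right) = 1028$)
$y M = 1028 \left(-57\right) = -58596$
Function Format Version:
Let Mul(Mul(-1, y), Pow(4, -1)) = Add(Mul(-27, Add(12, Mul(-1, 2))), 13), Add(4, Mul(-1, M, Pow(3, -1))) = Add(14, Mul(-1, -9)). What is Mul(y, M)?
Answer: -58596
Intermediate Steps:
M = -57 (M = Add(12, Mul(-3, Add(14, Mul(-1, -9)))) = Add(12, Mul(-3, Add(14, 9))) = Add(12, Mul(-3, 23)) = Add(12, -69) = -57)
y = 1028 (y = Mul(-4, Add(Mul(-27, Add(12, Mul(-1, 2))), 13)) = Mul(-4, Add(Mul(-27, Add(12, -2)), 13)) = Mul(-4, Add(Mul(-27, 10), 13)) = Mul(-4, Add(-270, 13)) = Mul(-4, -257) = 1028)
Mul(y, M) = Mul(1028, -57) = -58596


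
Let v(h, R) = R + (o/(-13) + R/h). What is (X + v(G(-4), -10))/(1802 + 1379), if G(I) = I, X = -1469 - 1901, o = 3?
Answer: -87821/82706 ≈ -1.0618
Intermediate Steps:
X = -3370
v(h, R) = -3/13 + R + R/h (v(h, R) = R + (3/(-13) + R/h) = R + (3*(-1/13) + R/h) = R + (-3/13 + R/h) = -3/13 + R + R/h)
(X + v(G(-4), -10))/(1802 + 1379) = (-3370 + (-3/13 - 10 - 10/(-4)))/(1802 + 1379) = (-3370 + (-3/13 - 10 - 10*(-1/4)))/3181 = (-3370 + (-3/13 - 10 + 5/2))*(1/3181) = (-3370 - 201/26)*(1/3181) = -87821/26*1/3181 = -87821/82706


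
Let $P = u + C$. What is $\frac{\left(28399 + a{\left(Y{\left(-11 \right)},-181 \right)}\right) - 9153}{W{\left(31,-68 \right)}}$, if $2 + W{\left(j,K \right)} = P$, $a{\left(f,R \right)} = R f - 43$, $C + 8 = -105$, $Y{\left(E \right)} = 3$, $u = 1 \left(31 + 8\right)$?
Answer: $- \frac{4665}{19} \approx -245.53$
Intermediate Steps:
$u = 39$ ($u = 1 \cdot 39 = 39$)
$C = -113$ ($C = -8 - 105 = -113$)
$P = -74$ ($P = 39 - 113 = -74$)
$a{\left(f,R \right)} = -43 + R f$
$W{\left(j,K \right)} = -76$ ($W{\left(j,K \right)} = -2 - 74 = -76$)
$\frac{\left(28399 + a{\left(Y{\left(-11 \right)},-181 \right)}\right) - 9153}{W{\left(31,-68 \right)}} = \frac{\left(28399 - 586\right) - 9153}{-76} = \left(\left(28399 - 586\right) - 9153\right) \left(- \frac{1}{76}\right) = \left(27813 - 9153\right) \left(- \frac{1}{76}\right) = 18660 \left(- \frac{1}{76}\right) = - \frac{4665}{19}$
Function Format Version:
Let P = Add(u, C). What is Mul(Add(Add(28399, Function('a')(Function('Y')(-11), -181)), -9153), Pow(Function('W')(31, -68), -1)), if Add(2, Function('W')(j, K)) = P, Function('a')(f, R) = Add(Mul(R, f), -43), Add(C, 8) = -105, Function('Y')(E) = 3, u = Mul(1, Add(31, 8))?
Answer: Rational(-4665, 19) ≈ -245.53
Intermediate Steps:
u = 39 (u = Mul(1, 39) = 39)
C = -113 (C = Add(-8, -105) = -113)
P = -74 (P = Add(39, -113) = -74)
Function('a')(f, R) = Add(-43, Mul(R, f))
Function('W')(j, K) = -76 (Function('W')(j, K) = Add(-2, -74) = -76)
Mul(Add(Add(28399, Function('a')(Function('Y')(-11), -181)), -9153), Pow(Function('W')(31, -68), -1)) = Mul(Add(Add(28399, Add(-43, Mul(-181, 3))), -9153), Pow(-76, -1)) = Mul(Add(Add(28399, Add(-43, -543)), -9153), Rational(-1, 76)) = Mul(Add(Add(28399, -586), -9153), Rational(-1, 76)) = Mul(Add(27813, -9153), Rational(-1, 76)) = Mul(18660, Rational(-1, 76)) = Rational(-4665, 19)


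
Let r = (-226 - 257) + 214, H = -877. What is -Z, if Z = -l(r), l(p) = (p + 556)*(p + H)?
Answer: -328902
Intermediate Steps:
r = -269 (r = -483 + 214 = -269)
l(p) = (-877 + p)*(556 + p) (l(p) = (p + 556)*(p - 877) = (556 + p)*(-877 + p) = (-877 + p)*(556 + p))
Z = 328902 (Z = -(-487612 + (-269)² - 321*(-269)) = -(-487612 + 72361 + 86349) = -1*(-328902) = 328902)
-Z = -1*328902 = -328902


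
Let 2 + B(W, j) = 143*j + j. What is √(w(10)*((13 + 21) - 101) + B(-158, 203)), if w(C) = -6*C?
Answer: 5*√1330 ≈ 182.35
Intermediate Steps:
B(W, j) = -2 + 144*j (B(W, j) = -2 + (143*j + j) = -2 + 144*j)
√(w(10)*((13 + 21) - 101) + B(-158, 203)) = √((-6*10)*((13 + 21) - 101) + (-2 + 144*203)) = √(-60*(34 - 101) + (-2 + 29232)) = √(-60*(-67) + 29230) = √(4020 + 29230) = √33250 = 5*√1330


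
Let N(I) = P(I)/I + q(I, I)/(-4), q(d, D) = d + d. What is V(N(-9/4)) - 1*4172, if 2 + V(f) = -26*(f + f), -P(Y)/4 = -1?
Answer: -74521/18 ≈ -4140.1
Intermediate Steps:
q(d, D) = 2*d
P(Y) = 4 (P(Y) = -4*(-1) = 4)
N(I) = 4/I - I/2 (N(I) = 4/I + (2*I)/(-4) = 4/I + (2*I)*(-1/4) = 4/I - I/2)
V(f) = -2 - 52*f (V(f) = -2 - 26*(f + f) = -2 - 52*f)
V(N(-9/4)) - 1*4172 = (-2 - 52*(4/((-9/4)) - (-9)/(2*4))) - 1*4172 = (-2 - 52*(4/((-9*1/4)) - (-9)/(2*4))) - 4172 = (-2 - 52*(4/(-9/4) - 1/2*(-9/4))) - 4172 = (-2 - 52*(4*(-4/9) + 9/8)) - 4172 = (-2 - 52*(-16/9 + 9/8)) - 4172 = (-2 - 52*(-47/72)) - 4172 = (-2 + 611/18) - 4172 = 575/18 - 4172 = -74521/18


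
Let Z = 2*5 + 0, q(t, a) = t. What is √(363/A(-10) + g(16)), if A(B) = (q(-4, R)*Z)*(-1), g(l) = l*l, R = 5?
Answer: √106030/20 ≈ 16.281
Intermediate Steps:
g(l) = l²
Z = 10 (Z = 10 + 0 = 10)
A(B) = 40 (A(B) = -4*10*(-1) = -40*(-1) = 40)
√(363/A(-10) + g(16)) = √(363/40 + 16²) = √(363*(1/40) + 256) = √(363/40 + 256) = √(10603/40) = √106030/20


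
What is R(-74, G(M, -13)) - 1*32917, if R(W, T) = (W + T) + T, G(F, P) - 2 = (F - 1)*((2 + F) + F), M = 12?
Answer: -32415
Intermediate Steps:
G(F, P) = 2 + (-1 + F)*(2 + 2*F) (G(F, P) = 2 + (F - 1)*((2 + F) + F) = 2 + (-1 + F)*(2 + 2*F))
R(W, T) = W + 2*T (R(W, T) = (T + W) + T = W + 2*T)
R(-74, G(M, -13)) - 1*32917 = (-74 + 2*(2*12²)) - 1*32917 = (-74 + 2*(2*144)) - 32917 = (-74 + 2*288) - 32917 = (-74 + 576) - 32917 = 502 - 32917 = -32415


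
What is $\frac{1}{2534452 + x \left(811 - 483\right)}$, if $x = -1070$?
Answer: $\frac{1}{2183492} \approx 4.5798 \cdot 10^{-7}$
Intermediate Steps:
$\frac{1}{2534452 + x \left(811 - 483\right)} = \frac{1}{2534452 - 1070 \left(811 - 483\right)} = \frac{1}{2534452 - 350960} = \frac{1}{2183492}$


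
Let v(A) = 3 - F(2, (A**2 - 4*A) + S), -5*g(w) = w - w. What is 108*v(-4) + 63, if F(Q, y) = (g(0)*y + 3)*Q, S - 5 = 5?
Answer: -261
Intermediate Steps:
g(w) = 0 (g(w) = -(w - w)/5 = -1/5*0 = 0)
S = 10 (S = 5 + 5 = 10)
F(Q, y) = 3*Q (F(Q, y) = (0*y + 3)*Q = (0 + 3)*Q = 3*Q)
v(A) = -3 (v(A) = 3 - 3*2 = 3 - 1*6 = 3 - 6 = -3)
108*v(-4) + 63 = 108*(-3) + 63 = -324 + 63 = -261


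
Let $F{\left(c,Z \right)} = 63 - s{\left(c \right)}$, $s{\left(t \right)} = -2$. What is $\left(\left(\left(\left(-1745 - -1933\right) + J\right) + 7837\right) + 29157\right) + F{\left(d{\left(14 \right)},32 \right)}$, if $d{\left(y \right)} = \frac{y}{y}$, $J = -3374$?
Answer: $33873$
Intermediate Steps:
$d{\left(y \right)} = 1$
$F{\left(c,Z \right)} = 65$ ($F{\left(c,Z \right)} = 63 - -2 = 63 + 2 = 65$)
$\left(\left(\left(\left(-1745 - -1933\right) + J\right) + 7837\right) + 29157\right) + F{\left(d{\left(14 \right)},32 \right)} = \left(\left(\left(\left(-1745 - -1933\right) - 3374\right) + 7837\right) + 29157\right) + 65 = \left(\left(\left(\left(-1745 + 1933\right) - 3374\right) + 7837\right) + 29157\right) + 65 = \left(\left(\left(188 - 3374\right) + 7837\right) + 29157\right) + 65 = \left(\left(-3186 + 7837\right) + 29157\right) + 65 = \left(4651 + 29157\right) + 65 = 33808 + 65 = 33873$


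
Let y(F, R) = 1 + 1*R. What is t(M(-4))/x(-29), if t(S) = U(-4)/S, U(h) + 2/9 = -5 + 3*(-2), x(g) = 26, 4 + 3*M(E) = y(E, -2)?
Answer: 101/390 ≈ 0.25897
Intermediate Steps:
y(F, R) = 1 + R
M(E) = -5/3 (M(E) = -4/3 + (1 - 2)/3 = -4/3 + (⅓)*(-1) = -4/3 - ⅓ = -5/3)
U(h) = -101/9 (U(h) = -2/9 + (-5 + 3*(-2)) = -2/9 + (-5 - 6) = -2/9 - 11 = -101/9)
t(S) = -101/(9*S)
t(M(-4))/x(-29) = -101/(9*(-5/3))/26 = -101/9*(-⅗)*(1/26) = (101/15)*(1/26) = 101/390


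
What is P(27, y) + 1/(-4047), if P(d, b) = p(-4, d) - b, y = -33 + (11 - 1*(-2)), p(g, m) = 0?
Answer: 80939/4047 ≈ 20.000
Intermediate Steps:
y = -20 (y = -33 + (11 + 2) = -33 + 13 = -20)
P(d, b) = -b (P(d, b) = 0 - b = -b)
P(27, y) + 1/(-4047) = -1*(-20) + 1/(-4047) = 20 - 1/4047 = 80939/4047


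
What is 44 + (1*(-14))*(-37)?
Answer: 562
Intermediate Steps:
44 + (1*(-14))*(-37) = 44 - 14*(-37) = 44 + 518 = 562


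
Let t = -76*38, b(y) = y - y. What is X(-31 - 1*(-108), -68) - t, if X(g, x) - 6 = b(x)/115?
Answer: 2894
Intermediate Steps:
b(y) = 0
X(g, x) = 6 (X(g, x) = 6 + 0/115 = 6 + 0*(1/115) = 6 + 0 = 6)
t = -2888
X(-31 - 1*(-108), -68) - t = 6 - 1*(-2888) = 6 + 2888 = 2894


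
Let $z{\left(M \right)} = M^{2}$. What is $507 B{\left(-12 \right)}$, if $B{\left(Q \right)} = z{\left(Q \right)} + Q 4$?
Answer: $48672$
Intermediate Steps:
$B{\left(Q \right)} = Q^{2} + 4 Q$ ($B{\left(Q \right)} = Q^{2} + Q 4 = Q^{2} + 4 Q$)
$507 B{\left(-12 \right)} = 507 \left(- 12 \left(4 - 12\right)\right) = 507 \left(\left(-12\right) \left(-8\right)\right) = 507 \cdot 96 = 48672$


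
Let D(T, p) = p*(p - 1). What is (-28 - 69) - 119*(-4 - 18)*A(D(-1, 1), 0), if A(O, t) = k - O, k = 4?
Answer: 10375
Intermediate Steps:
D(T, p) = p*(-1 + p)
A(O, t) = 4 - O
(-28 - 69) - 119*(-4 - 18)*A(D(-1, 1), 0) = (-28 - 69) - 119*(-4 - 18)*(4 - (-1 + 1)) = -97 - (-2618)*(4 - 0) = -97 - (-2618)*(4 - 1*0) = -97 - (-2618)*(4 + 0) = -97 - (-2618)*4 = -97 - 119*(-88) = -97 + 10472 = 10375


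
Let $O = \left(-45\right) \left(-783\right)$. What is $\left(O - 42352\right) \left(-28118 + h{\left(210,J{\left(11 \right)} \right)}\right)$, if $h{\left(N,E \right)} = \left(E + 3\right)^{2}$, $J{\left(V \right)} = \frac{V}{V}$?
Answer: $200001934$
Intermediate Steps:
$J{\left(V \right)} = 1$
$O = 35235$
$h{\left(N,E \right)} = \left(3 + E\right)^{2}$
$\left(O - 42352\right) \left(-28118 + h{\left(210,J{\left(11 \right)} \right)}\right) = \left(35235 - 42352\right) \left(-28118 + \left(3 + 1\right)^{2}\right) = - 7117 \left(-28118 + 4^{2}\right) = - 7117 \left(-28118 + 16\right) = \left(-7117\right) \left(-28102\right) = 200001934$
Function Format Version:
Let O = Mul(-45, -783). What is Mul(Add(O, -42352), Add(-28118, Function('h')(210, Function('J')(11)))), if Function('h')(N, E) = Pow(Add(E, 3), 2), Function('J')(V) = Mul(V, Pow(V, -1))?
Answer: 200001934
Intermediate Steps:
Function('J')(V) = 1
O = 35235
Function('h')(N, E) = Pow(Add(3, E), 2)
Mul(Add(O, -42352), Add(-28118, Function('h')(210, Function('J')(11)))) = Mul(Add(35235, -42352), Add(-28118, Pow(Add(3, 1), 2))) = Mul(-7117, Add(-28118, Pow(4, 2))) = Mul(-7117, Add(-28118, 16)) = Mul(-7117, -28102) = 200001934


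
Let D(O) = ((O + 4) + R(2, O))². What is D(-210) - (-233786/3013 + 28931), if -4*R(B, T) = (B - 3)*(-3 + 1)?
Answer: 166183129/12052 ≈ 13789.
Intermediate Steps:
R(B, T) = -3/2 + B/2 (R(B, T) = -(B - 3)*(-3 + 1)/4 = -(-3 + B)*(-2)/4 = -(6 - 2*B)/4 = -3/2 + B/2)
D(O) = (7/2 + O)² (D(O) = ((O + 4) + (-3/2 + (½)*2))² = ((4 + O) + (-3/2 + 1))² = ((4 + O) - ½)² = (7/2 + O)²)
D(-210) - (-233786/3013 + 28931) = (7 + 2*(-210))²/4 - (-233786/3013 + 28931) = (7 - 420)²/4 - (-233786*1/3013 + 28931) = (¼)*(-413)² - (-233786/3013 + 28931) = (¼)*170569 - 1*86935317/3013 = 170569/4 - 86935317/3013 = 166183129/12052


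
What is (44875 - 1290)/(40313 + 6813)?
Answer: 43585/47126 ≈ 0.92486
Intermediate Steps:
(44875 - 1290)/(40313 + 6813) = 43585/47126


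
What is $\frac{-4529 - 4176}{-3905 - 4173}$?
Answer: $\frac{8705}{8078} \approx 1.0776$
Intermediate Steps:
$\frac{-4529 - 4176}{-3905 - 4173} = - \frac{8705}{-8078} = \left(-8705\right) \left(- \frac{1}{8078}\right) = \frac{8705}{8078}$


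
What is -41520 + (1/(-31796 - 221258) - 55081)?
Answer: -24445269455/253054 ≈ -96601.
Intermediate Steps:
-41520 + (1/(-31796 - 221258) - 55081) = -41520 + (1/(-253054) - 55081) = -41520 + (-1/253054 - 55081) = -41520 - 13938467375/253054 = -24445269455/253054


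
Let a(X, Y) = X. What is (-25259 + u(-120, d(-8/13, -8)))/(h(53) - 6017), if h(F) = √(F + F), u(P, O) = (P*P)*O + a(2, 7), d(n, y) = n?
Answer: 889595399/156884793 + 147847*√106/156884793 ≈ 5.6801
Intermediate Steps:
u(P, O) = 2 + O*P² (u(P, O) = (P*P)*O + 2 = P²*O + 2 = O*P² + 2 = 2 + O*P²)
h(F) = √2*√F (h(F) = √(2*F) = √2*√F)
(-25259 + u(-120, d(-8/13, -8)))/(h(53) - 6017) = (-25259 + (2 - 8/13*(-120)²))/(√2*√53 - 6017) = (-25259 + (2 - 8*1/13*14400))/(√106 - 6017) = (-25259 + (2 - 8/13*14400))/(-6017 + √106) = (-25259 + (2 - 115200/13))/(-6017 + √106) = (-25259 - 115174/13)/(-6017 + √106) = -443541/(13*(-6017 + √106))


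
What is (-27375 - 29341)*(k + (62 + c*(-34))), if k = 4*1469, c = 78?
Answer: -186368776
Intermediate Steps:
k = 5876
(-27375 - 29341)*(k + (62 + c*(-34))) = (-27375 - 29341)*(5876 + (62 + 78*(-34))) = -56716*(5876 + (62 - 2652)) = -56716*(5876 - 2590) = -56716*3286 = -186368776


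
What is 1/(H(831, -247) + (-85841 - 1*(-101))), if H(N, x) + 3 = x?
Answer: -1/85990 ≈ -1.1629e-5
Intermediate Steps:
H(N, x) = -3 + x
1/(H(831, -247) + (-85841 - 1*(-101))) = 1/((-3 - 247) + (-85841 - 1*(-101))) = 1/(-250 + (-85841 + 101)) = 1/(-250 - 85740) = 1/(-85990) = -1/85990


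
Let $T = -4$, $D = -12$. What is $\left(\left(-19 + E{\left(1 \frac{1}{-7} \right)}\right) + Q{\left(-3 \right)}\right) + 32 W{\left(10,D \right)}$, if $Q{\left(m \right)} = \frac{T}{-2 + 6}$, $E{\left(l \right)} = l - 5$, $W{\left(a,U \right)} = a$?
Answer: $\frac{2064}{7} \approx 294.86$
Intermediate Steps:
$E{\left(l \right)} = -5 + l$
$Q{\left(m \right)} = -1$ ($Q{\left(m \right)} = - \frac{4}{-2 + 6} = - \frac{4}{4} = \left(-4\right) \frac{1}{4} = -1$)
$\left(\left(-19 + E{\left(1 \frac{1}{-7} \right)}\right) + Q{\left(-3 \right)}\right) + 32 W{\left(10,D \right)} = \left(\left(-19 - \left(5 - \frac{1}{-7}\right)\right) - 1\right) + 32 \cdot 10 = \left(\left(-19 + \left(-5 + 1 \left(- \frac{1}{7}\right)\right)\right) - 1\right) + 320 = \left(\left(-19 - \frac{36}{7}\right) - 1\right) + 320 = \left(- \frac{169}{7} - 1\right) + 320 = - \frac{176}{7} + 320 = \frac{2064}{7}$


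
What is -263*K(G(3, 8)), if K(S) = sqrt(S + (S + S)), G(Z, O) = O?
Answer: -526*sqrt(6) ≈ -1288.4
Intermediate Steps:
K(S) = sqrt(3)*sqrt(S) (K(S) = sqrt(S + 2*S) = sqrt(3*S) = sqrt(3)*sqrt(S))
-263*K(G(3, 8)) = -263*sqrt(3)*sqrt(8) = -263*sqrt(3)*2*sqrt(2) = -526*sqrt(6)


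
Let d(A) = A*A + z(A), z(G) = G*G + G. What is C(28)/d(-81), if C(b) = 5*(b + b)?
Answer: 40/1863 ≈ 0.021471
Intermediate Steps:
z(G) = G + G**2 (z(G) = G**2 + G = G + G**2)
d(A) = A**2 + A*(1 + A) (d(A) = A*A + A*(1 + A) = A**2 + A*(1 + A))
C(b) = 10*b (C(b) = 5*(2*b) = 10*b)
C(28)/d(-81) = (10*28)/((-81*(1 + 2*(-81)))) = 280/((-81*(1 - 162))) = 280/((-81*(-161))) = 280/13041 = 280*(1/13041) = 40/1863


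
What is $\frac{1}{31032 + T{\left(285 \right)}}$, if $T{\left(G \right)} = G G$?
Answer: $\frac{1}{112257} \approx 8.9081 \cdot 10^{-6}$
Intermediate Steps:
$T{\left(G \right)} = G^{2}$
$\frac{1}{31032 + T{\left(285 \right)}} = \frac{1}{31032 + 285^{2}} = \frac{1}{31032 + 81225} = \frac{1}{112257}$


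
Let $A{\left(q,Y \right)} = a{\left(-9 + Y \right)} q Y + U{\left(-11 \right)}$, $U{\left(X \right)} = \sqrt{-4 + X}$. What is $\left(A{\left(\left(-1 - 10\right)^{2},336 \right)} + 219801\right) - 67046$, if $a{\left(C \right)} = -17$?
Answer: $-538397 + i \sqrt{15} \approx -5.384 \cdot 10^{5} + 3.873 i$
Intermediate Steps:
$A{\left(q,Y \right)} = i \sqrt{15} - 17 Y q$ ($A{\left(q,Y \right)} = - 17 q Y + \sqrt{-4 - 11} = - 17 Y q + \sqrt{-15} = - 17 Y q + i \sqrt{15} = i \sqrt{15} - 17 Y q$)
$\left(A{\left(\left(-1 - 10\right)^{2},336 \right)} + 219801\right) - 67046 = \left(\left(i \sqrt{15} - 5712 \left(-1 - 10\right)^{2}\right) + 219801\right) - 67046 = \left(\left(i \sqrt{15} - 5712 \left(-11\right)^{2}\right) + 219801\right) - 67046 = \left(\left(i \sqrt{15} - 5712 \cdot 121\right) + 219801\right) - 67046 = \left(\left(i \sqrt{15} - 691152\right) + 219801\right) - 67046 = \left(\left(-691152 + i \sqrt{15}\right) + 219801\right) - 67046 = \left(-471351 + i \sqrt{15}\right) - 67046 = -538397 + i \sqrt{15}$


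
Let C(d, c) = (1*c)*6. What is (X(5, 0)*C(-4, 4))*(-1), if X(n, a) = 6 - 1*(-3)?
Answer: -216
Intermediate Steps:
X(n, a) = 9 (X(n, a) = 6 + 3 = 9)
C(d, c) = 6*c (C(d, c) = c*6 = 6*c)
(X(5, 0)*C(-4, 4))*(-1) = (9*(6*4))*(-1) = (9*24)*(-1) = 216*(-1) = -216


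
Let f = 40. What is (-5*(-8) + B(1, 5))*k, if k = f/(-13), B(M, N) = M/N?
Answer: -1608/13 ≈ -123.69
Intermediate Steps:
k = -40/13 (k = 40/(-13) = 40*(-1/13) = -40/13 ≈ -3.0769)
(-5*(-8) + B(1, 5))*k = (-5*(-8) + 1/5)*(-40/13) = (40 + 1*(1/5))*(-40/13) = (40 + 1/5)*(-40/13) = (201/5)*(-40/13) = -1608/13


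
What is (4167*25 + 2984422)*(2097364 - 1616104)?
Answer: 1486418192220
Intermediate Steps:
(4167*25 + 2984422)*(2097364 - 1616104) = (104175 + 2984422)*481260 = 3088597*481260 = 1486418192220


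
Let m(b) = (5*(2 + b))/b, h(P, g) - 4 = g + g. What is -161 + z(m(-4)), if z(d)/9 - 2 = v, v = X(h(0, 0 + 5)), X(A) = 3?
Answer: -116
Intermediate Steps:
h(P, g) = 4 + 2*g (h(P, g) = 4 + (g + g) = 4 + 2*g)
m(b) = (10 + 5*b)/b
v = 3
z(d) = 45 (z(d) = 18 + 9*3 = 18 + 27 = 45)
-161 + z(m(-4)) = -161 + 45 = -116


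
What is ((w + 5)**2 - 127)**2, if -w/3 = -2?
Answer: 36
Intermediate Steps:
w = 6 (w = -3*(-2) = 6)
((w + 5)**2 - 127)**2 = ((6 + 5)**2 - 127)**2 = (11**2 - 127)**2 = (121 - 127)**2 = (-6)**2 = 36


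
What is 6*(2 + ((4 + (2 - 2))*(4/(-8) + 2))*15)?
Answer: 552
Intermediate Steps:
6*(2 + ((4 + (2 - 2))*(4/(-8) + 2))*15) = 6*(2 + ((4 + 0)*(4*(-⅛) + 2))*15) = 6*(2 + (4*(-½ + 2))*15) = 6*(2 + (4*(3/2))*15) = 6*(2 + 6*15) = 6*(2 + 90) = 6*92 = 552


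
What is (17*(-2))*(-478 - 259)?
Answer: 25058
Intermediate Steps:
(17*(-2))*(-478 - 259) = -34*(-737) = 25058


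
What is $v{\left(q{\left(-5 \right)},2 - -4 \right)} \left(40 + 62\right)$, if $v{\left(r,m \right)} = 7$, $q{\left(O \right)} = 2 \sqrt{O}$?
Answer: $714$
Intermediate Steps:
$v{\left(q{\left(-5 \right)},2 - -4 \right)} \left(40 + 62\right) = 7 \left(40 + 62\right) = 7 \cdot 102 = 714$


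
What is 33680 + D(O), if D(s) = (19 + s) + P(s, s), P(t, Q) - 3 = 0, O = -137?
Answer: 33565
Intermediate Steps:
P(t, Q) = 3 (P(t, Q) = 3 + 0 = 3)
D(s) = 22 + s (D(s) = (19 + s) + 3 = 22 + s)
33680 + D(O) = 33680 + (22 - 137) = 33680 - 115 = 33565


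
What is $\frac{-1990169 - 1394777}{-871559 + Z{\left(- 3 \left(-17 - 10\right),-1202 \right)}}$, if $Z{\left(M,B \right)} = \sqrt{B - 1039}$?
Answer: $\frac{1475090075407}{379807546361} + \frac{5077419 i \sqrt{249}}{379807546361} \approx 3.8838 + 0.00021095 i$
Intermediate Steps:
$Z{\left(M,B \right)} = \sqrt{-1039 + B}$
$\frac{-1990169 - 1394777}{-871559 + Z{\left(- 3 \left(-17 - 10\right),-1202 \right)}} = \frac{-1990169 - 1394777}{-871559 + \sqrt{-1039 - 1202}} = - \frac{3384946}{-871559 + \sqrt{-2241}} = - \frac{3384946}{-871559 + 3 i \sqrt{249}}$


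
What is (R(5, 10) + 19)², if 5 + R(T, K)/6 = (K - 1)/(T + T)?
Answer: 784/25 ≈ 31.360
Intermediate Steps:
R(T, K) = -30 + 3*(-1 + K)/T (R(T, K) = -30 + 6*((K - 1)/(T + T)) = -30 + 6*((-1 + K)/((2*T))) = -30 + 6*((-1 + K)*(1/(2*T))) = -30 + 6*((-1 + K)/(2*T)) = -30 + 3*(-1 + K)/T)
(R(5, 10) + 19)² = (3*(-1 + 10 - 10*5)/5 + 19)² = (3*(⅕)*(-1 + 10 - 50) + 19)² = (3*(⅕)*(-41) + 19)² = (-123/5 + 19)² = (-28/5)² = 784/25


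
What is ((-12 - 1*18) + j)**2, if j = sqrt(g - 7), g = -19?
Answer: (30 - I*sqrt(26))**2 ≈ 874.0 - 305.94*I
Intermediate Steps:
j = I*sqrt(26) (j = sqrt(-19 - 7) = sqrt(-26) = I*sqrt(26) ≈ 5.099*I)
((-12 - 1*18) + j)**2 = ((-12 - 1*18) + I*sqrt(26))**2 = ((-12 - 18) + I*sqrt(26))**2 = (-30 + I*sqrt(26))**2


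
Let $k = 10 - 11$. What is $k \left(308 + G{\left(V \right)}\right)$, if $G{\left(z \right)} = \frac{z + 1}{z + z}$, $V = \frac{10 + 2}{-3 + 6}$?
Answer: $- \frac{2469}{8} \approx -308.63$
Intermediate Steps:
$V = 4$ ($V = \frac{12}{3} = 12 \cdot \frac{1}{3} = 4$)
$G{\left(z \right)} = \frac{1 + z}{2 z}$
$k = -1$ ($k = 10 - 11 = -1$)
$k \left(308 + G{\left(V \right)}\right) = - (308 + \frac{1 + 4}{2 \cdot 4}) = - (308 + \frac{1}{2} \cdot \frac{1}{4} \cdot 5) = - (308 + \frac{5}{8}) = \left(-1\right) \frac{2469}{8} = - \frac{2469}{8}$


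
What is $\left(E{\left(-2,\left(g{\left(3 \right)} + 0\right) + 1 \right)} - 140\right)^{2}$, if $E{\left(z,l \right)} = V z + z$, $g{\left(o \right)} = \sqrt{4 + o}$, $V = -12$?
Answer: $13924$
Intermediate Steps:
$E{\left(z,l \right)} = - 11 z$ ($E{\left(z,l \right)} = - 12 z + z = - 11 z$)
$\left(E{\left(-2,\left(g{\left(3 \right)} + 0\right) + 1 \right)} - 140\right)^{2} = \left(\left(-11\right) \left(-2\right) - 140\right)^{2} = \left(22 - 140\right)^{2} = \left(-118\right)^{2} = 13924$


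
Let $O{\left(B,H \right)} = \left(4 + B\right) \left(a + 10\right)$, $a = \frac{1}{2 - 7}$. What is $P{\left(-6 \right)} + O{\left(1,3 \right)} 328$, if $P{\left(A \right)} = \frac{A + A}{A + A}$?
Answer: $16073$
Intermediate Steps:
$a = - \frac{1}{5}$ ($a = \frac{1}{-5} = - \frac{1}{5} \approx -0.2$)
$P{\left(A \right)} = 1$ ($P{\left(A \right)} = \frac{2 A}{2 A} = 2 A \frac{1}{2 A} = 1$)
$O{\left(B,H \right)} = \frac{196}{5} + \frac{49 B}{5}$ ($O{\left(B,H \right)} = \left(4 + B\right) \left(- \frac{1}{5} + 10\right) = \left(4 + B\right) \frac{49}{5} = \frac{196}{5} + \frac{49 B}{5}$)
$P{\left(-6 \right)} + O{\left(1,3 \right)} 328 = 1 + \left(\frac{196}{5} + \frac{49}{5} \cdot 1\right) 328 = 1 + \left(\frac{196}{5} + \frac{49}{5}\right) 328 = 1 + 49 \cdot 328 = 1 + 16072 = 16073$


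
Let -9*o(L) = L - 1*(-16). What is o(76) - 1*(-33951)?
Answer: 305467/9 ≈ 33941.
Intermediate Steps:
o(L) = -16/9 - L/9 (o(L) = -(L - 1*(-16))/9 = -(L + 16)/9 = -(16 + L)/9 = -16/9 - L/9)
o(76) - 1*(-33951) = (-16/9 - ⅑*76) - 1*(-33951) = (-16/9 - 76/9) + 33951 = -92/9 + 33951 = 305467/9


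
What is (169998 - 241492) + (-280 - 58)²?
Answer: 42750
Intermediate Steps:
(169998 - 241492) + (-280 - 58)² = -71494 + (-338)² = -71494 + 114244 = 42750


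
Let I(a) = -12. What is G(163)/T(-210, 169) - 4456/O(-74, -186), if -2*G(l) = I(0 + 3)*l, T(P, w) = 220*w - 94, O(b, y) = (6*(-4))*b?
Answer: -3406631/1372182 ≈ -2.4826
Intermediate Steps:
O(b, y) = -24*b
T(P, w) = -94 + 220*w
G(l) = 6*l (G(l) = -(-6)*l = 6*l)
G(163)/T(-210, 169) - 4456/O(-74, -186) = (6*163)/(-94 + 220*169) - 4456/((-24*(-74))) = 978/(-94 + 37180) - 4456/1776 = 978/37086 - 4456*1/1776 = 978*(1/37086) - 557/222 = 163/6181 - 557/222 = -3406631/1372182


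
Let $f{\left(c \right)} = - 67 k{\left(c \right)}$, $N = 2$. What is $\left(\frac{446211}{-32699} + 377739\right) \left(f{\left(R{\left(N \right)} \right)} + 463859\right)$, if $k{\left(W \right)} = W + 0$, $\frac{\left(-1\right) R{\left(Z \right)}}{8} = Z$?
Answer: $\frac{5742474992096850}{32699} \approx 1.7562 \cdot 10^{11}$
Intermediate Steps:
$R{\left(Z \right)} = - 8 Z$
$k{\left(W \right)} = W$
$f{\left(c \right)} = - 67 c$
$\left(\frac{446211}{-32699} + 377739\right) \left(f{\left(R{\left(N \right)} \right)} + 463859\right) = \left(\frac{446211}{-32699} + 377739\right) \left(- 67 \left(\left(-8\right) 2\right) + 463859\right) = \left(446211 \left(- \frac{1}{32699}\right) + 377739\right) \left(\left(-67\right) \left(-16\right) + 463859\right) = \left(- \frac{446211}{32699} + 377739\right) \left(1072 + 463859\right) = \frac{12351241350}{32699} \cdot 464931 = \frac{5742474992096850}{32699}$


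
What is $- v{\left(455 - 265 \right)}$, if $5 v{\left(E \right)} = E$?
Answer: $-38$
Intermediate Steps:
$v{\left(E \right)} = \frac{E}{5}$
$- v{\left(455 - 265 \right)} = - \frac{455 - 265}{5} = - \frac{190}{5} = \left(-1\right) 38 = -38$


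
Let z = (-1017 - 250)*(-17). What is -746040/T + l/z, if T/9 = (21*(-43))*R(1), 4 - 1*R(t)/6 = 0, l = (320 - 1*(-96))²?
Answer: 296566561/25006779 ≈ 11.859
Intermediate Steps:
l = 173056 (l = (320 + 96)² = 416² = 173056)
R(t) = 24 (R(t) = 24 - 6*0 = 24 + 0 = 24)
z = 21539 (z = -1267*(-17) = 21539)
T = -195048 (T = 9*((21*(-43))*24) = 9*(-903*24) = 9*(-21672) = -195048)
-746040/T + l/z = -746040/(-195048) + 173056/21539 = -746040*(-1/195048) + 173056*(1/21539) = 31085/8127 + 173056/21539 = 296566561/25006779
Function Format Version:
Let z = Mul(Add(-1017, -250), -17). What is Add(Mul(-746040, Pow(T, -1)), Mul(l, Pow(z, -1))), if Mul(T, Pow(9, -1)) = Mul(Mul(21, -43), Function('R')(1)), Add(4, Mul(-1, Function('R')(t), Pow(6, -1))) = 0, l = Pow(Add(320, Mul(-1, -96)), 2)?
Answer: Rational(296566561, 25006779) ≈ 11.859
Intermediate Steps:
l = 173056 (l = Pow(Add(320, 96), 2) = Pow(416, 2) = 173056)
Function('R')(t) = 24 (Function('R')(t) = Add(24, Mul(-6, 0)) = Add(24, 0) = 24)
z = 21539 (z = Mul(-1267, -17) = 21539)
T = -195048 (T = Mul(9, Mul(Mul(21, -43), 24)) = Mul(9, Mul(-903, 24)) = Mul(9, -21672) = -195048)
Add(Mul(-746040, Pow(T, -1)), Mul(l, Pow(z, -1))) = Add(Mul(-746040, Pow(-195048, -1)), Mul(173056, Pow(21539, -1))) = Add(Mul(-746040, Rational(-1, 195048)), Mul(173056, Rational(1, 21539))) = Add(Rational(31085, 8127), Rational(173056, 21539)) = Rational(296566561, 25006779)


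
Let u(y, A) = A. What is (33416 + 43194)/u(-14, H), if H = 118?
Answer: 38305/59 ≈ 649.24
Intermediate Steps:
(33416 + 43194)/u(-14, H) = (33416 + 43194)/118 = 76610*(1/118) = 38305/59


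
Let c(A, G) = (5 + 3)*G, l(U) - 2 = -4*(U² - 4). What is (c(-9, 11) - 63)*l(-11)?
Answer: -11650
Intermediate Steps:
l(U) = 18 - 4*U² (l(U) = 2 - 4*(U² - 4) = 2 - 4*(-4 + U²) = 2 + (16 - 4*U²) = 18 - 4*U²)
c(A, G) = 8*G
(c(-9, 11) - 63)*l(-11) = (8*11 - 63)*(18 - 4*(-11)²) = (88 - 63)*(18 - 4*121) = 25*(18 - 484) = 25*(-466) = -11650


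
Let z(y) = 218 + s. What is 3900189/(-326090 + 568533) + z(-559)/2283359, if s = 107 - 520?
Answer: 685037259882/42583415849 ≈ 16.087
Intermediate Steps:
s = -413
z(y) = -195 (z(y) = 218 - 413 = -195)
3900189/(-326090 + 568533) + z(-559)/2283359 = 3900189/(-326090 + 568533) - 195/2283359 = 3900189/242443 - 195*1/2283359 = 3900189*(1/242443) - 15/175643 = 3900189/242443 - 15/175643 = 685037259882/42583415849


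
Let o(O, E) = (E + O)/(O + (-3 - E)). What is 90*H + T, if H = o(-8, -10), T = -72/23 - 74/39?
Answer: 1448630/897 ≈ 1615.0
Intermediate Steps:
o(O, E) = (E + O)/(-3 + O - E)
T = -4510/897 (T = -72*1/23 - 74*1/39 = -72/23 - 74/39 = -4510/897 ≈ -5.0279)
H = 18 (H = (-1*(-10) - 1*(-8))/(3 - 10 - 1*(-8)) = (10 + 8)/(3 - 10 + 8) = 18/1 = 1*18 = 18)
90*H + T = 90*18 - 4510/897 = 1620 - 4510/897 = 1448630/897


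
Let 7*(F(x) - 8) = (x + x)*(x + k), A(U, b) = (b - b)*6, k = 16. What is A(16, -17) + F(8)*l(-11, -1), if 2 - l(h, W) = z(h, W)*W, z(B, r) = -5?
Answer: -1320/7 ≈ -188.57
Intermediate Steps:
A(U, b) = 0 (A(U, b) = 0*6 = 0)
l(h, W) = 2 + 5*W (l(h, W) = 2 - (-5)*W = 2 + 5*W)
F(x) = 8 + 2*x*(16 + x)/7 (F(x) = 8 + ((x + x)*(x + 16))/7 = 8 + ((2*x)*(16 + x))/7 = 8 + (2*x*(16 + x))/7 = 8 + 2*x*(16 + x)/7)
A(16, -17) + F(8)*l(-11, -1) = 0 + (8 + (2/7)*8² + (32/7)*8)*(2 + 5*(-1)) = 0 + (8 + (2/7)*64 + 256/7)*(2 - 5) = 0 + (8 + 128/7 + 256/7)*(-3) = 0 + (440/7)*(-3) = 0 - 1320/7 = -1320/7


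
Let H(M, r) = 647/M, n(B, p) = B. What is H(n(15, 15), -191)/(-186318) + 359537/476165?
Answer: 200903028547/266154331410 ≈ 0.75484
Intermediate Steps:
H(n(15, 15), -191)/(-186318) + 359537/476165 = (647/15)/(-186318) + 359537/476165 = (647*(1/15))*(-1/186318) + 359537*(1/476165) = (647/15)*(-1/186318) + 359537/476165 = -647/2794770 + 359537/476165 = 200903028547/266154331410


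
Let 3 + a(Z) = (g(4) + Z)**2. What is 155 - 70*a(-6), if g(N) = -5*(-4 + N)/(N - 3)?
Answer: -2155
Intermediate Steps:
g(N) = -5*(-4 + N)/(-3 + N)
a(Z) = -3 + Z**2 (a(Z) = -3 + (5*(4 - 1*4)/(-3 + 4) + Z)**2 = -3 + (5*(4 - 4)/1 + Z)**2 = -3 + (5*1*0 + Z)**2 = -3 + (0 + Z)**2 = -3 + Z**2)
155 - 70*a(-6) = 155 - 70*(-3 + (-6)**2) = 155 - 70*(-3 + 36) = 155 - 70*33 = 155 - 2310 = -2155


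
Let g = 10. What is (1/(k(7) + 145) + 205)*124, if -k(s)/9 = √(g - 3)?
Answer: 260030170/10229 + 558*√7/10229 ≈ 25421.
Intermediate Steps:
k(s) = -9*√7 (k(s) = -9*√(10 - 3) = -9*√7)
(1/(k(7) + 145) + 205)*124 = (1/(-9*√7 + 145) + 205)*124 = (1/(145 - 9*√7) + 205)*124 = (205 + 1/(145 - 9*√7))*124 = 25420 + 124/(145 - 9*√7)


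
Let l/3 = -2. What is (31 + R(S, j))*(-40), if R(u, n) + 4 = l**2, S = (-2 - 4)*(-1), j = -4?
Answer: -2520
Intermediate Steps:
l = -6 (l = 3*(-2) = -6)
S = 6 (S = -6*(-1) = 6)
R(u, n) = 32 (R(u, n) = -4 + (-6)**2 = -4 + 36 = 32)
(31 + R(S, j))*(-40) = (31 + 32)*(-40) = 63*(-40) = -2520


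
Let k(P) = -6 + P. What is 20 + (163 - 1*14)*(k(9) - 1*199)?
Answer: -29184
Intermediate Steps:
20 + (163 - 1*14)*(k(9) - 1*199) = 20 + (163 - 1*14)*((-6 + 9) - 1*199) = 20 + (163 - 14)*(3 - 199) = 20 + 149*(-196) = 20 - 29204 = -29184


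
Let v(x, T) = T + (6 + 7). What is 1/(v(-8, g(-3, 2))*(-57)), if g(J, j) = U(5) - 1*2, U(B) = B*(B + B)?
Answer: -1/3477 ≈ -0.00028760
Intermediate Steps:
U(B) = 2*B**2 (U(B) = B*(2*B) = 2*B**2)
g(J, j) = 48 (g(J, j) = 2*5**2 - 1*2 = 2*25 - 2 = 50 - 2 = 48)
v(x, T) = 13 + T (v(x, T) = T + 13 = 13 + T)
1/(v(-8, g(-3, 2))*(-57)) = 1/((13 + 48)*(-57)) = 1/(61*(-57)) = 1/(-3477) = -1/3477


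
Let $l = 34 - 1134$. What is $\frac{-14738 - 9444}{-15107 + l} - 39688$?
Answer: $- \frac{643199234}{16207} \approx -39687.0$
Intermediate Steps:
$l = -1100$ ($l = 34 - 1134 = -1100$)
$\frac{-14738 - 9444}{-15107 + l} - 39688 = \frac{-14738 - 9444}{-15107 - 1100} - 39688 = - \frac{24182}{-16207} - 39688 = \left(-24182\right) \left(- \frac{1}{16207}\right) - 39688 = \frac{24182}{16207} - 39688 = - \frac{643199234}{16207}$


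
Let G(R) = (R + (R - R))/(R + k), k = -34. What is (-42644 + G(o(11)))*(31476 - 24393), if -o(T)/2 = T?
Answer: -8457250743/28 ≈ -3.0204e+8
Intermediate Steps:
o(T) = -2*T
G(R) = R/(-34 + R) (G(R) = (R + (R - R))/(R - 34) = (R + 0)/(-34 + R) = R/(-34 + R))
(-42644 + G(o(11)))*(31476 - 24393) = (-42644 + (-2*11)/(-34 - 2*11))*(31476 - 24393) = (-42644 - 22/(-34 - 22))*7083 = (-42644 - 22/(-56))*7083 = (-42644 - 22*(-1/56))*7083 = (-42644 + 11/28)*7083 = -1194021/28*7083 = -8457250743/28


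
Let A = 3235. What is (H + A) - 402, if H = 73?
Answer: 2906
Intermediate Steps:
(H + A) - 402 = (73 + 3235) - 402 = 3308 - 402 = 2906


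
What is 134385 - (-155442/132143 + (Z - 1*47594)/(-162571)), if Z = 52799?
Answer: 2886967800234102/21482619653 ≈ 1.3439e+5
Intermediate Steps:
134385 - (-155442/132143 + (Z - 1*47594)/(-162571)) = 134385 - (-155442/132143 + (52799 - 1*47594)/(-162571)) = 134385 - (-155442*1/132143 + (52799 - 47594)*(-1/162571)) = 134385 - (-155442/132143 + 5205*(-1/162571)) = 134385 - (-155442/132143 - 5205/162571) = 134385 - 1*(-25958165697/21482619653) = 134385 + 25958165697/21482619653 = 2886967800234102/21482619653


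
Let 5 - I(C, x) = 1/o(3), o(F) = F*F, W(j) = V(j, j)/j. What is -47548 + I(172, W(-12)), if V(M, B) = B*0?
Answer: -427888/9 ≈ -47543.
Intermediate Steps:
V(M, B) = 0
W(j) = 0 (W(j) = 0/j = 0)
o(F) = F²
I(C, x) = 44/9 (I(C, x) = 5 - 1/(3²) = 5 - 1/9 = 5 - 1*⅑ = 5 - ⅑ = 44/9)
-47548 + I(172, W(-12)) = -47548 + 44/9 = -427888/9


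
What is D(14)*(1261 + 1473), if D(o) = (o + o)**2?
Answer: 2143456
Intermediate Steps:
D(o) = 4*o**2 (D(o) = (2*o)**2 = 4*o**2)
D(14)*(1261 + 1473) = (4*14**2)*(1261 + 1473) = (4*196)*2734 = 784*2734 = 2143456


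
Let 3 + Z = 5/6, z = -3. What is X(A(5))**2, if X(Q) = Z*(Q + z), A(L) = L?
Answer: 169/9 ≈ 18.778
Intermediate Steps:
Z = -13/6 (Z = -3 + 5/6 = -13/6 ≈ -2.1667)
X(Q) = 13/2 - 13*Q/6 (X(Q) = -13*(Q - 3)/6 = -13*(-3 + Q)/6 = 13/2 - 13*Q/6)
X(A(5))**2 = (13/2 - 13/6*5)**2 = (13/2 - 65/6)**2 = (-13/3)**2 = 169/9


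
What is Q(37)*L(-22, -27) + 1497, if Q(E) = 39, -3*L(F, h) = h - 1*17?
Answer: 2069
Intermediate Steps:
L(F, h) = 17/3 - h/3 (L(F, h) = -(h - 1*17)/3 = -(h - 17)/3 = -(-17 + h)/3 = 17/3 - h/3)
Q(37)*L(-22, -27) + 1497 = 39*(17/3 - ⅓*(-27)) + 1497 = 39*(17/3 + 9) + 1497 = 39*(44/3) + 1497 = 572 + 1497 = 2069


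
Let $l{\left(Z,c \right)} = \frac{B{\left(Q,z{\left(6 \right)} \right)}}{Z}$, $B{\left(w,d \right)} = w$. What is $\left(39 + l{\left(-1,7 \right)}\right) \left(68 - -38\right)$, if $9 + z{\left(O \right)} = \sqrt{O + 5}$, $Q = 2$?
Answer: $3922$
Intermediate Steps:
$z{\left(O \right)} = -9 + \sqrt{5 + O}$ ($z{\left(O \right)} = -9 + \sqrt{O + 5} = -9 + \sqrt{5 + O}$)
$l{\left(Z,c \right)} = \frac{2}{Z}$
$\left(39 + l{\left(-1,7 \right)}\right) \left(68 - -38\right) = \left(39 + \frac{2}{-1}\right) \left(68 - -38\right) = \left(39 + 2 \left(-1\right)\right) \left(68 + 38\right) = \left(39 - 2\right) 106 = 37 \cdot 106 = 3922$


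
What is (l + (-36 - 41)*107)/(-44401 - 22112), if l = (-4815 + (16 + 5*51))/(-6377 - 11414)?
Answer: 146575505/1183332783 ≈ 0.12387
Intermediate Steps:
l = 4544/17791 (l = (-4815 + (16 + 255))/(-17791) = (-4815 + 271)*(-1/17791) = -4544*(-1/17791) = 4544/17791 ≈ 0.25541)
(l + (-36 - 41)*107)/(-44401 - 22112) = (4544/17791 + (-36 - 41)*107)/(-44401 - 22112) = (4544/17791 - 77*107)/(-66513) = (4544/17791 - 8239)*(-1/66513) = -146575505/17791*(-1/66513) = 146575505/1183332783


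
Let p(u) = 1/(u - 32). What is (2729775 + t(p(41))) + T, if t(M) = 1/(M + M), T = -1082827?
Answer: 3293905/2 ≈ 1.6470e+6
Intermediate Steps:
p(u) = 1/(-32 + u)
t(M) = 1/(2*M)
(2729775 + t(p(41))) + T = (2729775 + 1/(2*(1/(-32 + 41)))) - 1082827 = (2729775 + 1/(2*(1/9))) - 1082827 = (2729775 + (1/2)*9) - 1082827 = (2729775 + 9/2) - 1082827 = 5459559/2 - 1082827 = 3293905/2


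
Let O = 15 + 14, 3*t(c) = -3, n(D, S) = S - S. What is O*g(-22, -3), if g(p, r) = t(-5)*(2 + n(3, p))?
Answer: -58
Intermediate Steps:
n(D, S) = 0
t(c) = -1 (t(c) = (⅓)*(-3) = -1)
O = 29
g(p, r) = -2 (g(p, r) = -(2 + 0) = -1*2 = -2)
O*g(-22, -3) = 29*(-2) = -58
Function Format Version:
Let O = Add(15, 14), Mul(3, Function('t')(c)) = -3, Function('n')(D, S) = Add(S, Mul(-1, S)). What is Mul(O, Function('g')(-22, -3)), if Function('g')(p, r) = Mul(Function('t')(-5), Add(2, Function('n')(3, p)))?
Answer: -58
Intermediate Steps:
Function('n')(D, S) = 0
Function('t')(c) = -1 (Function('t')(c) = Mul(Rational(1, 3), -3) = -1)
O = 29
Function('g')(p, r) = -2 (Function('g')(p, r) = Mul(-1, Add(2, 0)) = Mul(-1, 2) = -2)
Mul(O, Function('g')(-22, -3)) = Mul(29, -2) = -58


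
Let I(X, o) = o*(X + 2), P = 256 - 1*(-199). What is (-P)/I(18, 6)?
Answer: -91/24 ≈ -3.7917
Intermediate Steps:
P = 455 (P = 256 + 199 = 455)
I(X, o) = o*(2 + X)
(-P)/I(18, 6) = (-1*455)/((6*(2 + 18))) = -455/(6*20) = -455/120 = -455*1/120 = -91/24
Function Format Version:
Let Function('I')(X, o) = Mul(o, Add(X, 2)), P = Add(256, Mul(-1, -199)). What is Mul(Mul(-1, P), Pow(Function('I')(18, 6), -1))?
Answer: Rational(-91, 24) ≈ -3.7917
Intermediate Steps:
P = 455 (P = Add(256, 199) = 455)
Function('I')(X, o) = Mul(o, Add(2, X))
Mul(Mul(-1, P), Pow(Function('I')(18, 6), -1)) = Mul(Mul(-1, 455), Pow(Mul(6, Add(2, 18)), -1)) = Mul(-455, Pow(Mul(6, 20), -1)) = Mul(-455, Pow(120, -1)) = Mul(-455, Rational(1, 120)) = Rational(-91, 24)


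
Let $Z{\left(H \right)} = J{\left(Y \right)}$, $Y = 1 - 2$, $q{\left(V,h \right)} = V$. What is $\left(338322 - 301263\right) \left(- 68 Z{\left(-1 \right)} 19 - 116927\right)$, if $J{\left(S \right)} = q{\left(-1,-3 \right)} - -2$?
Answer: $-4381077921$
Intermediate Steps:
$Y = -1$
$J{\left(S \right)} = 1$ ($J{\left(S \right)} = -1 - -2 = -1 + 2 = 1$)
$Z{\left(H \right)} = 1$
$\left(338322 - 301263\right) \left(- 68 Z{\left(-1 \right)} 19 - 116927\right) = \left(338322 - 301263\right) \left(- 68 \cdot 1 \cdot 19 - 116927\right) = 37059 \left(\left(-68\right) 19 - 116927\right) = 37059 \left(-1292 - 116927\right) = 37059 \left(-118219\right) = -4381077921$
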